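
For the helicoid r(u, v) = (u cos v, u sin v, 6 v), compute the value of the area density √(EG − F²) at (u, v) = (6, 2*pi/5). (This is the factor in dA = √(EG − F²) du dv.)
√(EG − F²)|_{(6, 2*pi/5)} = 6*sqrt(2)

E = 1, F = 0, G = u^2 + 36, so EG − F² = u^2 + 36. Taking the positive square root: √(EG − F²) = sqrt(u^2 + 36). At (u, v) = (6, 2*pi/5): 6*sqrt(2).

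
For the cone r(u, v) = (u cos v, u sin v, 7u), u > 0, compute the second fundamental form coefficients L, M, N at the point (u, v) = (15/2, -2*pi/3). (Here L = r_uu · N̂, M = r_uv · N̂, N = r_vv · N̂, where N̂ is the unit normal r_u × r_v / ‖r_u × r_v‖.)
L = 0;  M = 0;  N = 21*sqrt(2)/4

Compute the unit normal N̂(u, v) = (-7*sqrt(2)*u*cos(v)/(10*Abs(u)), -7*sqrt(2)*u*sin(v)/(10*Abs(u)), sqrt(2)*u/(10*Abs(u))), and the second partials r_uu, r_uv, r_vv. Take dot products:
  L(u, v) = r_uu · N̂ = 0,
  M(u, v) = r_uv · N̂ = 0,
  N(u, v) = r_vv · N̂ = 7*sqrt(2)*u^2/(10*Abs(u)).
Evaluating at (u, v) = (15/2, -2*pi/3):
  L = 0, M = 0, N = 21*sqrt(2)/4.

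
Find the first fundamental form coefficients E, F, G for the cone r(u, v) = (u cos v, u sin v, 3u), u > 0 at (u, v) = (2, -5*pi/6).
E = 10;  F = 0;  G = 4

Partials: r_u = (cos(v), sin(v), 3), r_v = (-u*sin(v), u*cos(v), 0). As functions of (u, v):
  E = r_u · r_u = 10,
  F = r_u · r_v = 0,
  G = r_v · r_v = u^2.
Evaluating at (u, v) = (2, -5*pi/6): E = 10, F = 0, G = 4.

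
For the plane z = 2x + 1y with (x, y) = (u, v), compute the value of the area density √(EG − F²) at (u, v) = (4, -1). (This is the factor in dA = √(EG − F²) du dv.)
√(EG − F²)|_{(4, -1)} = sqrt(6)

E = 5, F = 2, G = 2, so EG − F² = 6. Taking the positive square root: √(EG − F²) = sqrt(6). At (u, v) = (4, -1): sqrt(6).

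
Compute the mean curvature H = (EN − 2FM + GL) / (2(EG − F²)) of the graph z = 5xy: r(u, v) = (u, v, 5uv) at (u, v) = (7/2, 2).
H = -7000*sqrt(181)/884547

With E = 25*v^2 + 1, F = 25*u*v, G = 25*u^2 + 1, L = 0, M = 5/sqrt(25*u^2 + 25*v^2 + 1), N = 0, assemble
  H = (EN − 2FM + GL) / (2(EG − F²)) = -125*u*v/(25*u^2 + 25*v^2 + 1)^(3/2).
At (u, v) = (7/2, 2): H = -7000*sqrt(181)/884547.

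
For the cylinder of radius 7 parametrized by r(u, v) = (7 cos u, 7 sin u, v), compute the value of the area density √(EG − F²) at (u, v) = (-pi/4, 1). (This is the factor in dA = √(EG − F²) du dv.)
√(EG − F²)|_{(-pi/4, 1)} = 7

E = 49, F = 0, G = 1, so EG − F² = 49. Taking the positive square root: √(EG − F²) = 7. At (u, v) = (-pi/4, 1): 7.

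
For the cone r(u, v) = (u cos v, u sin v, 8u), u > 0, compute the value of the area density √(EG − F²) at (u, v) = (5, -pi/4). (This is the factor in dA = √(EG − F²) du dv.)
√(EG − F²)|_{(5, -pi/4)} = 5*sqrt(65)

E = 65, F = 0, G = u^2, so EG − F² = 65*u^2. Taking the positive square root: √(EG − F²) = sqrt(65)*Abs(u). At (u, v) = (5, -pi/4): 5*sqrt(65).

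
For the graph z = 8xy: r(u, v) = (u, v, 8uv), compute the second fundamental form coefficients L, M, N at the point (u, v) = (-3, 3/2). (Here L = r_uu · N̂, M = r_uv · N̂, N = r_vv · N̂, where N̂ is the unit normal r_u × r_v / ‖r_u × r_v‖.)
L = 0;  M = 8*sqrt(721)/721;  N = 0

Compute the unit normal N̂(u, v) = (-8*v/sqrt(64*u^2 + 64*v^2 + 1), -8*u/sqrt(64*u^2 + 64*v^2 + 1), 1/sqrt(64*u^2 + 64*v^2 + 1)), and the second partials r_uu, r_uv, r_vv. Take dot products:
  L(u, v) = r_uu · N̂ = 0,
  M(u, v) = r_uv · N̂ = 8/sqrt(64*u^2 + 64*v^2 + 1),
  N(u, v) = r_vv · N̂ = 0.
Evaluating at (u, v) = (-3, 3/2):
  L = 0, M = 8*sqrt(721)/721, N = 0.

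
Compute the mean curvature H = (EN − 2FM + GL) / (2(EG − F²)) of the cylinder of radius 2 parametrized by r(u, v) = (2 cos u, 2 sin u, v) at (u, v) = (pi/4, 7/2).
H = -1/4

With E = 4, F = 0, G = 1, L = -2, M = 0, N = 0, assemble
  H = (EN − 2FM + GL) / (2(EG − F²)) = -1/4.
At (u, v) = (pi/4, 7/2): H = -1/4.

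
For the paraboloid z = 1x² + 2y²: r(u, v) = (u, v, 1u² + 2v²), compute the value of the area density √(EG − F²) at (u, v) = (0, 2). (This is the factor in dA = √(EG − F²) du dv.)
√(EG − F²)|_{(0, 2)} = sqrt(65)

E = 4*u^2 + 1, F = 8*u*v, G = 16*v^2 + 1, so EG − F² = 4*u^2 + 16*v^2 + 1. Taking the positive square root: √(EG − F²) = sqrt(4*u^2 + 16*v^2 + 1). At (u, v) = (0, 2): sqrt(65).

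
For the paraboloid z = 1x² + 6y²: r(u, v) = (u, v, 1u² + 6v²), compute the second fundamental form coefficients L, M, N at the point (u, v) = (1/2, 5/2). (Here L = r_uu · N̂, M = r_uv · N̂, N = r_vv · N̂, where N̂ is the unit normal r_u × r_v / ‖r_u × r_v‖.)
L = sqrt(902)/451;  M = 0;  N = 6*sqrt(902)/451

Compute the unit normal N̂(u, v) = (-2*u/sqrt(4*u^2 + 144*v^2 + 1), -12*v/sqrt(4*u^2 + 144*v^2 + 1), 1/sqrt(4*u^2 + 144*v^2 + 1)), and the second partials r_uu, r_uv, r_vv. Take dot products:
  L(u, v) = r_uu · N̂ = 2/sqrt(4*u^2 + 144*v^2 + 1),
  M(u, v) = r_uv · N̂ = 0,
  N(u, v) = r_vv · N̂ = 12/sqrt(4*u^2 + 144*v^2 + 1).
Evaluating at (u, v) = (1/2, 5/2):
  L = sqrt(902)/451, M = 0, N = 6*sqrt(902)/451.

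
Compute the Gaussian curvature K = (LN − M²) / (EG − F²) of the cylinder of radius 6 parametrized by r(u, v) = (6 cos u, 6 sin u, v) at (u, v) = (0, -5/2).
K = 0

Coefficients of the first fundamental form: E = 36, F = 0, G = 1.
Coefficients of the second fundamental form: L = -6, M = 0, N = 0.
Assemble K = (LN − M²)/(EG − F²) = 0. At (u, v) = (0, -5/2): K = 0.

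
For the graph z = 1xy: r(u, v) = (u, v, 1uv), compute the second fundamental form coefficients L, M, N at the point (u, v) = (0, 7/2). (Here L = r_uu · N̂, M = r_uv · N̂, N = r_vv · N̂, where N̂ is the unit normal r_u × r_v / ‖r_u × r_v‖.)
L = 0;  M = 2*sqrt(53)/53;  N = 0

Compute the unit normal N̂(u, v) = (-v/sqrt(u^2 + v^2 + 1), -u/sqrt(u^2 + v^2 + 1), 1/sqrt(u^2 + v^2 + 1)), and the second partials r_uu, r_uv, r_vv. Take dot products:
  L(u, v) = r_uu · N̂ = 0,
  M(u, v) = r_uv · N̂ = 1/sqrt(u^2 + v^2 + 1),
  N(u, v) = r_vv · N̂ = 0.
Evaluating at (u, v) = (0, 7/2):
  L = 0, M = 2*sqrt(53)/53, N = 0.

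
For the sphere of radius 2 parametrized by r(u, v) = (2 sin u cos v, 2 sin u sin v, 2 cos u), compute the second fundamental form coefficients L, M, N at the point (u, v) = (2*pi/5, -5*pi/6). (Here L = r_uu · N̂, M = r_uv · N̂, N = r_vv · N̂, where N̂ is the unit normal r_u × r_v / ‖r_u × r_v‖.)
L = -2;  M = 0;  N = -5/4 - sqrt(5)/4

Compute the unit normal N̂(u, v) = (sin(u)^2*cos(v)/Abs(sin(u)), sin(u)^2*sin(v)/Abs(sin(u)), sin(2*u)/(2*Abs(sin(u)))), and the second partials r_uu, r_uv, r_vv. Take dot products:
  L(u, v) = r_uu · N̂ = -2*sin(u)/Abs(sin(u)),
  M(u, v) = r_uv · N̂ = 0,
  N(u, v) = r_vv · N̂ = -2*sin(u)^3/Abs(sin(u)).
Evaluating at (u, v) = (2*pi/5, -5*pi/6):
  L = -2, M = 0, N = -5/4 - sqrt(5)/4.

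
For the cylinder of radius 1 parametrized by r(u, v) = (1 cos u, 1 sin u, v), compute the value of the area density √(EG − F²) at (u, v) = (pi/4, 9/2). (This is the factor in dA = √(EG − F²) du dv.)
√(EG − F²)|_{(pi/4, 9/2)} = 1

E = 1, F = 0, G = 1, so EG − F² = 1. Taking the positive square root: √(EG − F²) = 1. At (u, v) = (pi/4, 9/2): 1.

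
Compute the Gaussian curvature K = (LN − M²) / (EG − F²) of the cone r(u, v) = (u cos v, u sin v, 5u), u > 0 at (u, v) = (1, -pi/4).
K = 0

Coefficients of the first fundamental form: E = 26, F = 0, G = u^2.
Coefficients of the second fundamental form: L = 0, M = 0, N = 5*sqrt(26)*u^2/(26*Abs(u)).
Assemble K = (LN − M²)/(EG − F²) = 0. At (u, v) = (1, -pi/4): K = 0.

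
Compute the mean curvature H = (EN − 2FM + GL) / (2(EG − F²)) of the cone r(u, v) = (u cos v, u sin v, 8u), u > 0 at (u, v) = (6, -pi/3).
H = 2*sqrt(65)/195

With E = 65, F = 0, G = u^2, L = 0, M = 0, N = 8*sqrt(65)*u^2/(65*Abs(u)), assemble
  H = (EN − 2FM + GL) / (2(EG − F²)) = 4*sqrt(65)/(65*Abs(u)).
At (u, v) = (6, -pi/3): H = 2*sqrt(65)/195.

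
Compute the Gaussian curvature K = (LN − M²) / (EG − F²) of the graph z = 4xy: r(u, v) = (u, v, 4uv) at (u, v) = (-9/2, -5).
K = -16/525625

Coefficients of the first fundamental form: E = 16*v^2 + 1, F = 16*u*v, G = 16*u^2 + 1.
Coefficients of the second fundamental form: L = 0, M = 4/sqrt(16*u^2 + 16*v^2 + 1), N = 0.
Assemble K = (LN − M²)/(EG − F²) = -16/(256*u^4 + 512*u^2*v^2 + 32*u^2 + 256*v^4 + 32*v^2 + 1). At (u, v) = (-9/2, -5): K = -16/525625.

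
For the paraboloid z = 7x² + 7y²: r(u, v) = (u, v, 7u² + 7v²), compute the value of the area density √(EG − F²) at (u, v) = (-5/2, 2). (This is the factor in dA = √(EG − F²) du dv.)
√(EG − F²)|_{(-5/2, 2)} = sqrt(2010)

E = 196*u^2 + 1, F = 196*u*v, G = 196*v^2 + 1, so EG − F² = 196*u^2 + 196*v^2 + 1. Taking the positive square root: √(EG − F²) = sqrt(196*u^2 + 196*v^2 + 1). At (u, v) = (-5/2, 2): sqrt(2010).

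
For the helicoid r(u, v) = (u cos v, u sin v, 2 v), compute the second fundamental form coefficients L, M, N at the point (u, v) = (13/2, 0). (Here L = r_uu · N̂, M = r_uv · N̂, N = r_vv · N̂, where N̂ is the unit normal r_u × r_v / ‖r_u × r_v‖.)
L = 0;  M = -4*sqrt(185)/185;  N = 0

Compute the unit normal N̂(u, v) = (2*sin(v)/sqrt(u^2 + 4), -2*cos(v)/sqrt(u^2 + 4), u/sqrt(u^2 + 4)), and the second partials r_uu, r_uv, r_vv. Take dot products:
  L(u, v) = r_uu · N̂ = 0,
  M(u, v) = r_uv · N̂ = -2/sqrt(u^2 + 4),
  N(u, v) = r_vv · N̂ = 0.
Evaluating at (u, v) = (13/2, 0):
  L = 0, M = -4*sqrt(185)/185, N = 0.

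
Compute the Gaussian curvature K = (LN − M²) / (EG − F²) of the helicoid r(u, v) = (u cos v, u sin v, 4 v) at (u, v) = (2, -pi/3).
K = -1/25

Coefficients of the first fundamental form: E = 1, F = 0, G = u^2 + 16.
Coefficients of the second fundamental form: L = 0, M = -4/sqrt(u^2 + 16), N = 0.
Assemble K = (LN − M²)/(EG − F²) = -16/(u^2 + 16)^2. At (u, v) = (2, -pi/3): K = -1/25.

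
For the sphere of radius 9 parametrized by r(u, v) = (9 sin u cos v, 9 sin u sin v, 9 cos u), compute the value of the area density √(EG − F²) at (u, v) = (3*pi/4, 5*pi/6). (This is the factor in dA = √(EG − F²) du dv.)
√(EG − F²)|_{(3*pi/4, 5*pi/6)} = 81*sqrt(2)/2

E = 81, F = 0, G = 81*sin(u)^2, so EG − F² = 6561*sin(u)^2. Taking the positive square root: √(EG − F²) = 81*Abs(sin(u)). At (u, v) = (3*pi/4, 5*pi/6): 81*sqrt(2)/2.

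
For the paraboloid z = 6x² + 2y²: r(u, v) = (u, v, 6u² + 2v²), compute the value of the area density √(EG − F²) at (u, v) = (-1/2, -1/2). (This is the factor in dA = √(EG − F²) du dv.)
√(EG − F²)|_{(-1/2, -1/2)} = sqrt(41)

E = 144*u^2 + 1, F = 48*u*v, G = 16*v^2 + 1, so EG − F² = 144*u^2 + 16*v^2 + 1. Taking the positive square root: √(EG − F²) = sqrt(144*u^2 + 16*v^2 + 1). At (u, v) = (-1/2, -1/2): sqrt(41).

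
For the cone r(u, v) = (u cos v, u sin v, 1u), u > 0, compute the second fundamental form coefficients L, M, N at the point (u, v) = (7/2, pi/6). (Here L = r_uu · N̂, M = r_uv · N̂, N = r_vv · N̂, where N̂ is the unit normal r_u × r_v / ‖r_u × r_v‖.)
L = 0;  M = 0;  N = 7*sqrt(2)/4

Compute the unit normal N̂(u, v) = (-sqrt(2)*u*cos(v)/(2*Abs(u)), -sqrt(2)*u*sin(v)/(2*Abs(u)), sqrt(2)*u/(2*Abs(u))), and the second partials r_uu, r_uv, r_vv. Take dot products:
  L(u, v) = r_uu · N̂ = 0,
  M(u, v) = r_uv · N̂ = 0,
  N(u, v) = r_vv · N̂ = sqrt(2)*u^2/(2*Abs(u)).
Evaluating at (u, v) = (7/2, pi/6):
  L = 0, M = 0, N = 7*sqrt(2)/4.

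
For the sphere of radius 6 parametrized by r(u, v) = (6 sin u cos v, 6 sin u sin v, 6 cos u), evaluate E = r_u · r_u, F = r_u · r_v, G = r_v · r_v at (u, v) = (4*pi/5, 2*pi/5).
E = 36;  F = 0;  G = 45/2 - 9*sqrt(5)/2

Partials: r_u = (6*cos(u)*cos(v), 6*sin(v)*cos(u), -6*sin(u)), r_v = (-6*sin(u)*sin(v), 6*sin(u)*cos(v), 0). As functions of (u, v):
  E = r_u · r_u = 36,
  F = r_u · r_v = 0,
  G = r_v · r_v = 36*sin(u)^2.
Evaluating at (u, v) = (4*pi/5, 2*pi/5): E = 36, F = 0, G = 45/2 - 9*sqrt(5)/2.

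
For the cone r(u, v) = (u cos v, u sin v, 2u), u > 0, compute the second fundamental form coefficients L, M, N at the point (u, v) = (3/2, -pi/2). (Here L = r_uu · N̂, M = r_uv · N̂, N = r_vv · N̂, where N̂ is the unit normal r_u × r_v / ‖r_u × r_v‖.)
L = 0;  M = 0;  N = 3*sqrt(5)/5

Compute the unit normal N̂(u, v) = (-2*sqrt(5)*u*cos(v)/(5*Abs(u)), -2*sqrt(5)*u*sin(v)/(5*Abs(u)), sqrt(5)*u/(5*Abs(u))), and the second partials r_uu, r_uv, r_vv. Take dot products:
  L(u, v) = r_uu · N̂ = 0,
  M(u, v) = r_uv · N̂ = 0,
  N(u, v) = r_vv · N̂ = 2*sqrt(5)*u^2/(5*Abs(u)).
Evaluating at (u, v) = (3/2, -pi/2):
  L = 0, M = 0, N = 3*sqrt(5)/5.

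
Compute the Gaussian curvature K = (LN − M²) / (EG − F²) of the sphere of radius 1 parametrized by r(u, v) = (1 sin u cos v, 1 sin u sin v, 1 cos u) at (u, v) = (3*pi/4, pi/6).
K = 1

Coefficients of the first fundamental form: E = 1, F = 0, G = sin(u)^2.
Coefficients of the second fundamental form: L = -sin(u)/Abs(sin(u)), M = 0, N = -sin(u)^3/Abs(sin(u)).
Assemble K = (LN − M²)/(EG − F²) = 1. At (u, v) = (3*pi/4, pi/6): K = 1.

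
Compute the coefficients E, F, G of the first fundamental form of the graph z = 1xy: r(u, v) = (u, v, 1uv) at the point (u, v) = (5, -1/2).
E = 5/4;  F = -5/2;  G = 26

Partials: r_u = (1, 0, v), r_v = (0, 1, u). As functions of (u, v):
  E = r_u · r_u = v^2 + 1,
  F = r_u · r_v = u*v,
  G = r_v · r_v = u^2 + 1.
Evaluating at (u, v) = (5, -1/2): E = 5/4, F = -5/2, G = 26.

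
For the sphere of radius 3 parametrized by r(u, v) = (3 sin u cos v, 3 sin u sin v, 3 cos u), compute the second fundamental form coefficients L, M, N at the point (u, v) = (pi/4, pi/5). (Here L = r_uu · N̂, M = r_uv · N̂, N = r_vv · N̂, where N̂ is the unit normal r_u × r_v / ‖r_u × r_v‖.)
L = -3;  M = 0;  N = -3/2

Compute the unit normal N̂(u, v) = (sin(u)^2*cos(v)/Abs(sin(u)), sin(u)^2*sin(v)/Abs(sin(u)), sin(2*u)/(2*Abs(sin(u)))), and the second partials r_uu, r_uv, r_vv. Take dot products:
  L(u, v) = r_uu · N̂ = -3*sin(u)/Abs(sin(u)),
  M(u, v) = r_uv · N̂ = 0,
  N(u, v) = r_vv · N̂ = -3*sin(u)^3/Abs(sin(u)).
Evaluating at (u, v) = (pi/4, pi/5):
  L = -3, M = 0, N = -3/2.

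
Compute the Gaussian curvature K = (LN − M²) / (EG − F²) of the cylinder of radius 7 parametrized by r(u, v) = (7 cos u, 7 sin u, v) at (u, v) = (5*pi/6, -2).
K = 0

Coefficients of the first fundamental form: E = 49, F = 0, G = 1.
Coefficients of the second fundamental form: L = -7, M = 0, N = 0.
Assemble K = (LN − M²)/(EG − F²) = 0. At (u, v) = (5*pi/6, -2): K = 0.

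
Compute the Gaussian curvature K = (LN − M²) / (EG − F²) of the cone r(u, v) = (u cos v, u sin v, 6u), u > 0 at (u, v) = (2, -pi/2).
K = 0

Coefficients of the first fundamental form: E = 37, F = 0, G = u^2.
Coefficients of the second fundamental form: L = 0, M = 0, N = 6*sqrt(37)*u^2/(37*Abs(u)).
Assemble K = (LN − M²)/(EG − F²) = 0. At (u, v) = (2, -pi/2): K = 0.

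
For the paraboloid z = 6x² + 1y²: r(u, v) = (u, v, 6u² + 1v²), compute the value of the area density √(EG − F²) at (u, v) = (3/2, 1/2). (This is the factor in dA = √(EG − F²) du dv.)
√(EG − F²)|_{(3/2, 1/2)} = sqrt(326)

E = 144*u^2 + 1, F = 24*u*v, G = 4*v^2 + 1, so EG − F² = 144*u^2 + 4*v^2 + 1. Taking the positive square root: √(EG − F²) = sqrt(144*u^2 + 4*v^2 + 1). At (u, v) = (3/2, 1/2): sqrt(326).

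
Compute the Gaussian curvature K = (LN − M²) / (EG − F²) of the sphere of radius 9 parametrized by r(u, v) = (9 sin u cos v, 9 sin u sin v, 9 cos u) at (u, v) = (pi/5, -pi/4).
K = 1/81

Coefficients of the first fundamental form: E = 81, F = 0, G = 81*sin(u)^2.
Coefficients of the second fundamental form: L = -9*sin(u)/Abs(sin(u)), M = 0, N = -9*sin(u)^3/Abs(sin(u)).
Assemble K = (LN − M²)/(EG − F²) = 1/81. At (u, v) = (pi/5, -pi/4): K = 1/81.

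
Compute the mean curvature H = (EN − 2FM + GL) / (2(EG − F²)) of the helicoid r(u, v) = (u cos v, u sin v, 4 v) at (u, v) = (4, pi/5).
H = 0

With E = 1, F = 0, G = u^2 + 16, L = 0, M = -4/sqrt(u^2 + 16), N = 0, assemble
  H = (EN − 2FM + GL) / (2(EG − F²)) = 0.
At (u, v) = (4, pi/5): H = 0.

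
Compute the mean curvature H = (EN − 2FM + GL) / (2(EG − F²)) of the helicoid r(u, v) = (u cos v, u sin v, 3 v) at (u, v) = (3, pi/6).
H = 0

With E = 1, F = 0, G = u^2 + 9, L = 0, M = -3/sqrt(u^2 + 9), N = 0, assemble
  H = (EN − 2FM + GL) / (2(EG − F²)) = 0.
At (u, v) = (3, pi/6): H = 0.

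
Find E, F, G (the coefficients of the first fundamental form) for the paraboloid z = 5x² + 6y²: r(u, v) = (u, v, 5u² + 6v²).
E = 100*u^2 + 1;  F = 120*u*v;  G = 144*v^2 + 1

Compute partials: r_u = (1, 0, 10*u), r_v = (0, 1, 12*v). Then
  E = r_u · r_u = 100*u^2 + 1,
  F = r_u · r_v = 120*u*v,
  G = r_v · r_v = 144*v^2 + 1.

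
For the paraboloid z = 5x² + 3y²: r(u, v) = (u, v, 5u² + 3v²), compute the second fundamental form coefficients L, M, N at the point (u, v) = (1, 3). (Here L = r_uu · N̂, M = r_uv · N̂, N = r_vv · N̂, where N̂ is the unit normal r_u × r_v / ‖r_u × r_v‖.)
L = 2*sqrt(17)/17;  M = 0;  N = 6*sqrt(17)/85

Compute the unit normal N̂(u, v) = (-10*u/sqrt(100*u^2 + 36*v^2 + 1), -6*v/sqrt(100*u^2 + 36*v^2 + 1), 1/sqrt(100*u^2 + 36*v^2 + 1)), and the second partials r_uu, r_uv, r_vv. Take dot products:
  L(u, v) = r_uu · N̂ = 10/sqrt(100*u^2 + 36*v^2 + 1),
  M(u, v) = r_uv · N̂ = 0,
  N(u, v) = r_vv · N̂ = 6/sqrt(100*u^2 + 36*v^2 + 1).
Evaluating at (u, v) = (1, 3):
  L = 2*sqrt(17)/17, M = 0, N = 6*sqrt(17)/85.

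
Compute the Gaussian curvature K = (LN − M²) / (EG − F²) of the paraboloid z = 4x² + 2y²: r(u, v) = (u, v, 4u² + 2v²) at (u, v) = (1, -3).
K = 32/43681

Coefficients of the first fundamental form: E = 64*u^2 + 1, F = 32*u*v, G = 16*v^2 + 1.
Coefficients of the second fundamental form: L = 8/sqrt(64*u^2 + 16*v^2 + 1), M = 0, N = 4/sqrt(64*u^2 + 16*v^2 + 1).
Assemble K = (LN − M²)/(EG − F²) = 32/(4096*u^4 + 2048*u^2*v^2 + 128*u^2 + 256*v^4 + 32*v^2 + 1). At (u, v) = (1, -3): K = 32/43681.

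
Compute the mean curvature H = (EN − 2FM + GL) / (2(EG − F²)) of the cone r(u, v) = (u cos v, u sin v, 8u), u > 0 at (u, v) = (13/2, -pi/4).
H = 8*sqrt(65)/845

With E = 65, F = 0, G = u^2, L = 0, M = 0, N = 8*sqrt(65)*u^2/(65*Abs(u)), assemble
  H = (EN − 2FM + GL) / (2(EG − F²)) = 4*sqrt(65)/(65*Abs(u)).
At (u, v) = (13/2, -pi/4): H = 8*sqrt(65)/845.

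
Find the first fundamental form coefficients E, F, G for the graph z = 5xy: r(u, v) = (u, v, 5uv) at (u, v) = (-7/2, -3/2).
E = 229/4;  F = 525/4;  G = 1229/4

Partials: r_u = (1, 0, 5*v), r_v = (0, 1, 5*u). As functions of (u, v):
  E = r_u · r_u = 25*v^2 + 1,
  F = r_u · r_v = 25*u*v,
  G = r_v · r_v = 25*u^2 + 1.
Evaluating at (u, v) = (-7/2, -3/2): E = 229/4, F = 525/4, G = 1229/4.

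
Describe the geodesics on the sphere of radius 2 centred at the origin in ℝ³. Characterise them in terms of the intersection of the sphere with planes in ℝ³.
Geodesics on the sphere of radius 2 are great circles — circles of radius 2 obtained as the intersection of the sphere with planes through the origin (the centre of the sphere).

A curve α(t) of nonzero constant speed on the sphere of radius 2 is a geodesic iff its acceleration α̈ is everywhere normal to the surface, i.e. parallel to the radial vector α(t). Then d/dt(α × α̇) = α̇ × α̇ + α × α̈ = 0, so α × α̇ is a constant vector n ≠ 0 and α(t) · n = 0 for all t: α lies in the plane through the origin with normal n. The intersection of that plane with the sphere is a circle of radius 2 (a great circle). Conversely, a great circle traversed at constant speed has centripetal acceleration pointing at the origin, hence normal to the sphere, so every great circle is a geodesic.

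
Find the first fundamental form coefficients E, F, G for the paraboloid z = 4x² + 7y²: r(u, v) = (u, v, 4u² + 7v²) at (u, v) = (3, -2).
E = 577;  F = -672;  G = 785

Partials: r_u = (1, 0, 8*u), r_v = (0, 1, 14*v). As functions of (u, v):
  E = r_u · r_u = 64*u^2 + 1,
  F = r_u · r_v = 112*u*v,
  G = r_v · r_v = 196*v^2 + 1.
Evaluating at (u, v) = (3, -2): E = 577, F = -672, G = 785.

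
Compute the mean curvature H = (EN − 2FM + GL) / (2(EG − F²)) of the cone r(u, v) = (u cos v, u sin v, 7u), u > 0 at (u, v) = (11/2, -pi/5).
H = 7*sqrt(2)/110

With E = 50, F = 0, G = u^2, L = 0, M = 0, N = 7*sqrt(2)*u^2/(10*Abs(u)), assemble
  H = (EN − 2FM + GL) / (2(EG − F²)) = 7*sqrt(2)/(20*Abs(u)).
At (u, v) = (11/2, -pi/5): H = 7*sqrt(2)/110.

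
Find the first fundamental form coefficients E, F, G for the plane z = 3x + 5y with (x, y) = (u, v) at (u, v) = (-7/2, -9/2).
E = 10;  F = 15;  G = 26

Partials: r_u = (1, 0, 3), r_v = (0, 1, 5). As functions of (u, v):
  E = r_u · r_u = 10,
  F = r_u · r_v = 15,
  G = r_v · r_v = 26.
Evaluating at (u, v) = (-7/2, -9/2): E = 10, F = 15, G = 26.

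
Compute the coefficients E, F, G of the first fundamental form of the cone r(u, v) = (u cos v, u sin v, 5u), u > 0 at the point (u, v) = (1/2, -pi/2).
E = 26;  F = 0;  G = 1/4

Partials: r_u = (cos(v), sin(v), 5), r_v = (-u*sin(v), u*cos(v), 0). As functions of (u, v):
  E = r_u · r_u = 26,
  F = r_u · r_v = 0,
  G = r_v · r_v = u^2.
Evaluating at (u, v) = (1/2, -pi/2): E = 26, F = 0, G = 1/4.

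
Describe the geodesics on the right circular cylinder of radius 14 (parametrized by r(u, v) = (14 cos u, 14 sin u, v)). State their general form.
The cylinder is flat (K = 0) and locally isometric to the plane via the development (u, v) ↦ (14 u, v). Geodesics are the pre-images of straight lines: circles (v constant), vertical lines (u constant), and helices (v = c · u + d) for constants c, d.

A right cylinder has E = 14², F = 0, G = 1, so EG − F² = 14², and L = −14, M = N = 0, giving K = (LN − M²)/(EG − F²) = 0 everywhere. A flat surface is locally isometric to the Euclidean plane via the map (u, v) ↦ (14 u, v). Straight lines in the (x̃, ỹ) plane pull back to: (a) horizontal circles (v = const), (b) vertical generators (u = const), and (c) helices (14 u tan θ = v, i.e. v = c · u + d).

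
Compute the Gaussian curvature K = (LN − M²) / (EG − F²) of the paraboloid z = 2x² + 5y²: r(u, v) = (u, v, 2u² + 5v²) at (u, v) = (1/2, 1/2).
K = 2/45

Coefficients of the first fundamental form: E = 16*u^2 + 1, F = 40*u*v, G = 100*v^2 + 1.
Coefficients of the second fundamental form: L = 4/sqrt(16*u^2 + 100*v^2 + 1), M = 0, N = 10/sqrt(16*u^2 + 100*v^2 + 1).
Assemble K = (LN − M²)/(EG − F²) = 40/(256*u^4 + 3200*u^2*v^2 + 32*u^2 + 10000*v^4 + 200*v^2 + 1). At (u, v) = (1/2, 1/2): K = 2/45.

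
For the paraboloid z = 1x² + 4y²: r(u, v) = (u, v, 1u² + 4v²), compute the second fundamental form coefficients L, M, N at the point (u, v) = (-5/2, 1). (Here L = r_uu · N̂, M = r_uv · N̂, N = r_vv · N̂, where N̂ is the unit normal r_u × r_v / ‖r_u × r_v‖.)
L = sqrt(10)/15;  M = 0;  N = 4*sqrt(10)/15

Compute the unit normal N̂(u, v) = (-2*u/sqrt(4*u^2 + 64*v^2 + 1), -8*v/sqrt(4*u^2 + 64*v^2 + 1), 1/sqrt(4*u^2 + 64*v^2 + 1)), and the second partials r_uu, r_uv, r_vv. Take dot products:
  L(u, v) = r_uu · N̂ = 2/sqrt(4*u^2 + 64*v^2 + 1),
  M(u, v) = r_uv · N̂ = 0,
  N(u, v) = r_vv · N̂ = 8/sqrt(4*u^2 + 64*v^2 + 1).
Evaluating at (u, v) = (-5/2, 1):
  L = sqrt(10)/15, M = 0, N = 4*sqrt(10)/15.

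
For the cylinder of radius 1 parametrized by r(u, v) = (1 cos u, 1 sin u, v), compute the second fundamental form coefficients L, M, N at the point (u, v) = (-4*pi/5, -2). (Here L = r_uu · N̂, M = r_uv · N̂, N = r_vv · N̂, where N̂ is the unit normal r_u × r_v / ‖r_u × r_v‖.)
L = -1;  M = 0;  N = 0

Compute the unit normal N̂(u, v) = (cos(u), sin(u), 0), and the second partials r_uu, r_uv, r_vv. Take dot products:
  L(u, v) = r_uu · N̂ = -1,
  M(u, v) = r_uv · N̂ = 0,
  N(u, v) = r_vv · N̂ = 0.
Evaluating at (u, v) = (-4*pi/5, -2):
  L = -1, M = 0, N = 0.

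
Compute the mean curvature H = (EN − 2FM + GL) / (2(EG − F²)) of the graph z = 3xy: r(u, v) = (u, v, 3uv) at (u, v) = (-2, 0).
H = 0

With E = 9*v^2 + 1, F = 9*u*v, G = 9*u^2 + 1, L = 0, M = 3/sqrt(9*u^2 + 9*v^2 + 1), N = 0, assemble
  H = (EN − 2FM + GL) / (2(EG − F²)) = -27*u*v/(9*u^2 + 9*v^2 + 1)^(3/2).
At (u, v) = (-2, 0): H = 0.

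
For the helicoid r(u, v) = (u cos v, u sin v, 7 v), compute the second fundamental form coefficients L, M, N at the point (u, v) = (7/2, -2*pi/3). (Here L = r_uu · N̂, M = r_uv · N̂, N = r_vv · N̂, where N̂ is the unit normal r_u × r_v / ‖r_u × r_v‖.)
L = 0;  M = -2*sqrt(5)/5;  N = 0

Compute the unit normal N̂(u, v) = (7*sin(v)/sqrt(u^2 + 49), -7*cos(v)/sqrt(u^2 + 49), u/sqrt(u^2 + 49)), and the second partials r_uu, r_uv, r_vv. Take dot products:
  L(u, v) = r_uu · N̂ = 0,
  M(u, v) = r_uv · N̂ = -7/sqrt(u^2 + 49),
  N(u, v) = r_vv · N̂ = 0.
Evaluating at (u, v) = (7/2, -2*pi/3):
  L = 0, M = -2*sqrt(5)/5, N = 0.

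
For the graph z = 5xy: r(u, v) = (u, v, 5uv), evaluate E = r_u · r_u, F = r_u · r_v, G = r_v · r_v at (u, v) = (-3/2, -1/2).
E = 29/4;  F = 75/4;  G = 229/4

Partials: r_u = (1, 0, 5*v), r_v = (0, 1, 5*u). As functions of (u, v):
  E = r_u · r_u = 25*v^2 + 1,
  F = r_u · r_v = 25*u*v,
  G = r_v · r_v = 25*u^2 + 1.
Evaluating at (u, v) = (-3/2, -1/2): E = 29/4, F = 75/4, G = 229/4.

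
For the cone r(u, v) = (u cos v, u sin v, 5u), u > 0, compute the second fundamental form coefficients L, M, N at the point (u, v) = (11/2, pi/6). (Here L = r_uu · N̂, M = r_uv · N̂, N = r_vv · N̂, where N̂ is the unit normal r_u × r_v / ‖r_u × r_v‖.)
L = 0;  M = 0;  N = 55*sqrt(26)/52

Compute the unit normal N̂(u, v) = (-5*sqrt(26)*u*cos(v)/(26*Abs(u)), -5*sqrt(26)*u*sin(v)/(26*Abs(u)), sqrt(26)*u/(26*Abs(u))), and the second partials r_uu, r_uv, r_vv. Take dot products:
  L(u, v) = r_uu · N̂ = 0,
  M(u, v) = r_uv · N̂ = 0,
  N(u, v) = r_vv · N̂ = 5*sqrt(26)*u^2/(26*Abs(u)).
Evaluating at (u, v) = (11/2, pi/6):
  L = 0, M = 0, N = 55*sqrt(26)/52.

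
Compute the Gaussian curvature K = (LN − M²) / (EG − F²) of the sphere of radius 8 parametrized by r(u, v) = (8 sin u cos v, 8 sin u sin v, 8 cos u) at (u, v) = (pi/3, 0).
K = 1/64

Coefficients of the first fundamental form: E = 64, F = 0, G = 64*sin(u)^2.
Coefficients of the second fundamental form: L = -8*sin(u)/Abs(sin(u)), M = 0, N = -8*sin(u)^3/Abs(sin(u)).
Assemble K = (LN − M²)/(EG − F²) = 1/64. At (u, v) = (pi/3, 0): K = 1/64.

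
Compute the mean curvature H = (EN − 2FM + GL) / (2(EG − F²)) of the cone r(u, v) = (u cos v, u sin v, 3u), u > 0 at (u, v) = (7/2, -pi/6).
H = 3*sqrt(10)/70

With E = 10, F = 0, G = u^2, L = 0, M = 0, N = 3*sqrt(10)*u^2/(10*Abs(u)), assemble
  H = (EN − 2FM + GL) / (2(EG − F²)) = 3*sqrt(10)/(20*Abs(u)).
At (u, v) = (7/2, -pi/6): H = 3*sqrt(10)/70.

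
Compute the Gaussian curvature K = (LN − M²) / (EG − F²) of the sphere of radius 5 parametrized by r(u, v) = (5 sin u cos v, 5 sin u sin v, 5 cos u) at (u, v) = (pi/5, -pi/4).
K = 1/25

Coefficients of the first fundamental form: E = 25, F = 0, G = 25*sin(u)^2.
Coefficients of the second fundamental form: L = -5*sin(u)/Abs(sin(u)), M = 0, N = -5*sin(u)^3/Abs(sin(u)).
Assemble K = (LN − M²)/(EG − F²) = 1/25. At (u, v) = (pi/5, -pi/4): K = 1/25.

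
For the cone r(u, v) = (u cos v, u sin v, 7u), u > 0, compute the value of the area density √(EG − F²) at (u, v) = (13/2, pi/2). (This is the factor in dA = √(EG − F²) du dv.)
√(EG − F²)|_{(13/2, pi/2)} = 65*sqrt(2)/2

E = 50, F = 0, G = u^2, so EG − F² = 50*u^2. Taking the positive square root: √(EG − F²) = 5*sqrt(2)*Abs(u). At (u, v) = (13/2, pi/2): 65*sqrt(2)/2.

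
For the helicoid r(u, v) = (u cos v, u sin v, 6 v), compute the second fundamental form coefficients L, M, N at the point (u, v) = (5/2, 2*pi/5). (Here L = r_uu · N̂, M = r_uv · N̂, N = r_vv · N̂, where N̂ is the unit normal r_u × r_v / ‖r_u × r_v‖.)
L = 0;  M = -12/13;  N = 0

Compute the unit normal N̂(u, v) = (6*sin(v)/sqrt(u^2 + 36), -6*cos(v)/sqrt(u^2 + 36), u/sqrt(u^2 + 36)), and the second partials r_uu, r_uv, r_vv. Take dot products:
  L(u, v) = r_uu · N̂ = 0,
  M(u, v) = r_uv · N̂ = -6/sqrt(u^2 + 36),
  N(u, v) = r_vv · N̂ = 0.
Evaluating at (u, v) = (5/2, 2*pi/5):
  L = 0, M = -12/13, N = 0.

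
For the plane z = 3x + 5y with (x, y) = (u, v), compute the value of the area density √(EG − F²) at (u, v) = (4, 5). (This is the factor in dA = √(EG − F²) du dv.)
√(EG − F²)|_{(4, 5)} = sqrt(35)

E = 10, F = 15, G = 26, so EG − F² = 35. Taking the positive square root: √(EG − F²) = sqrt(35). At (u, v) = (4, 5): sqrt(35).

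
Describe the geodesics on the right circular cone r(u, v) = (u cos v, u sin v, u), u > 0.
The cone is flat away from the apex (K = 0). Slitting along a generator and unrolling gives an isometry to a sector of the plane; geodesics are the pre-images of straight lines in that sector. In particular, generators (v = const) are geodesics, and generic geodesics spiral from a minimum-distance point before returning to infinity.

For this cone, E = 2, F = 0, G = u², so EG − F² = 2u² > 0 (u > 0), and direct computation gives K = 0 away from the apex. Flatness lets us unroll the cone along a generator into a planar sector of angle 2π/√2 = π√2 ≈ 4.44 rad; geodesics on the cone are exactly the curves that develop to straight lines in this sector. Generators (v = const) develop to rays through the sector's vertex and are geodesics; the circles u = const develop to circular arcs and are not geodesics.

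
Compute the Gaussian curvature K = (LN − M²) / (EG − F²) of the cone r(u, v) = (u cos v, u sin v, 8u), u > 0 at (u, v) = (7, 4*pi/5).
K = 0

Coefficients of the first fundamental form: E = 65, F = 0, G = u^2.
Coefficients of the second fundamental form: L = 0, M = 0, N = 8*sqrt(65)*u^2/(65*Abs(u)).
Assemble K = (LN − M²)/(EG − F²) = 0. At (u, v) = (7, 4*pi/5): K = 0.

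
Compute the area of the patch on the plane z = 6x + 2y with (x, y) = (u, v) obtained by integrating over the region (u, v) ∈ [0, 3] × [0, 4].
Area = 12*sqrt(41)

Area = ∫∫ √(EG − F²) du dv with √(EG − F²) = sqrt(41). Integrating over [0, 3] × [0, 4] gives 12*sqrt(41).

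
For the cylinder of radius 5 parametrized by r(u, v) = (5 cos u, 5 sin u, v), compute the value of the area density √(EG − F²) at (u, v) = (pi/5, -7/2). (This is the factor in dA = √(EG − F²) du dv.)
√(EG − F²)|_{(pi/5, -7/2)} = 5

E = 25, F = 0, G = 1, so EG − F² = 25. Taking the positive square root: √(EG − F²) = 5. At (u, v) = (pi/5, -7/2): 5.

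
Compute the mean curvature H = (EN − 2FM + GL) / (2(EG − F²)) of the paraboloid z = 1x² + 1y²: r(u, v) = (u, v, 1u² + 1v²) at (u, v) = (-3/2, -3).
H = 47*sqrt(46)/2116

With E = 4*u^2 + 1, F = 4*u*v, G = 4*v^2 + 1, L = 2/sqrt(4*u^2 + 4*v^2 + 1), M = 0, N = 2/sqrt(4*u^2 + 4*v^2 + 1), assemble
  H = (EN − 2FM + GL) / (2(EG − F²)) = 2*(2*u^2 + 2*v^2 + 1)/(4*u^2 + 4*v^2 + 1)^(3/2).
At (u, v) = (-3/2, -3): H = 47*sqrt(46)/2116.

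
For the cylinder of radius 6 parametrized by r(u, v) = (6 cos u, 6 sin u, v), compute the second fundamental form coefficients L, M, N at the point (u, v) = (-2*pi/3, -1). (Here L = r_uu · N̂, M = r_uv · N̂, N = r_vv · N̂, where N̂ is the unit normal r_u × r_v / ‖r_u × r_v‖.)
L = -6;  M = 0;  N = 0

Compute the unit normal N̂(u, v) = (cos(u), sin(u), 0), and the second partials r_uu, r_uv, r_vv. Take dot products:
  L(u, v) = r_uu · N̂ = -6,
  M(u, v) = r_uv · N̂ = 0,
  N(u, v) = r_vv · N̂ = 0.
Evaluating at (u, v) = (-2*pi/3, -1):
  L = -6, M = 0, N = 0.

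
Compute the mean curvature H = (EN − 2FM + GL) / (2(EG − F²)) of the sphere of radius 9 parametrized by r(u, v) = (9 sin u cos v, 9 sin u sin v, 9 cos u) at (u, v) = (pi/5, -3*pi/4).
H = -1/9

With E = 81, F = 0, G = 81*sin(u)^2, L = -9*sin(u)/Abs(sin(u)), M = 0, N = -9*sin(u)^3/Abs(sin(u)), assemble
  H = (EN − 2FM + GL) / (2(EG − F²)) = -sin(u)/(9*Abs(sin(u))).
At (u, v) = (pi/5, -3*pi/4): H = -1/9.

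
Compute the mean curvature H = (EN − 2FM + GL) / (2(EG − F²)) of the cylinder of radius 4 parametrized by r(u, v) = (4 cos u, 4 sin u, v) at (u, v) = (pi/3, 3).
H = -1/8

With E = 16, F = 0, G = 1, L = -4, M = 0, N = 0, assemble
  H = (EN − 2FM + GL) / (2(EG − F²)) = -1/8.
At (u, v) = (pi/3, 3): H = -1/8.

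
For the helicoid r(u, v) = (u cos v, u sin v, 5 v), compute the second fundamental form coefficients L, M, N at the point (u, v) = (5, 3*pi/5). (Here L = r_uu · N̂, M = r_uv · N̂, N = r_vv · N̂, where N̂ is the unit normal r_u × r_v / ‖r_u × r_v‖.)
L = 0;  M = -sqrt(2)/2;  N = 0

Compute the unit normal N̂(u, v) = (5*sin(v)/sqrt(u^2 + 25), -5*cos(v)/sqrt(u^2 + 25), u/sqrt(u^2 + 25)), and the second partials r_uu, r_uv, r_vv. Take dot products:
  L(u, v) = r_uu · N̂ = 0,
  M(u, v) = r_uv · N̂ = -5/sqrt(u^2 + 25),
  N(u, v) = r_vv · N̂ = 0.
Evaluating at (u, v) = (5, 3*pi/5):
  L = 0, M = -sqrt(2)/2, N = 0.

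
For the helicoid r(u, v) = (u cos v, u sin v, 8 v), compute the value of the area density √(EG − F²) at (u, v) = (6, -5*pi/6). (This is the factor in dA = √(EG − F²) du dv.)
√(EG − F²)|_{(6, -5*pi/6)} = 10

E = 1, F = 0, G = u^2 + 64, so EG − F² = u^2 + 64. Taking the positive square root: √(EG − F²) = sqrt(u^2 + 64). At (u, v) = (6, -5*pi/6): 10.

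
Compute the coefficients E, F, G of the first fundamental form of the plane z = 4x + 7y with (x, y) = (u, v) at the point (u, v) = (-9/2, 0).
E = 17;  F = 28;  G = 50

Partials: r_u = (1, 0, 4), r_v = (0, 1, 7). As functions of (u, v):
  E = r_u · r_u = 17,
  F = r_u · r_v = 28,
  G = r_v · r_v = 50.
Evaluating at (u, v) = (-9/2, 0): E = 17, F = 28, G = 50.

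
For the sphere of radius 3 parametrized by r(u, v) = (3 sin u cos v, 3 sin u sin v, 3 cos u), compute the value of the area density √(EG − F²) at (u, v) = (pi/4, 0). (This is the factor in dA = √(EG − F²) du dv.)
√(EG − F²)|_{(pi/4, 0)} = 9*sqrt(2)/2

E = 9, F = 0, G = 9*sin(u)^2, so EG − F² = 81*sin(u)^2. Taking the positive square root: √(EG − F²) = 9*Abs(sin(u)). At (u, v) = (pi/4, 0): 9*sqrt(2)/2.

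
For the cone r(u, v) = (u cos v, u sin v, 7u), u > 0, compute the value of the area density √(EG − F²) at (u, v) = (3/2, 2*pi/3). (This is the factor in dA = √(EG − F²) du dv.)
√(EG − F²)|_{(3/2, 2*pi/3)} = 15*sqrt(2)/2

E = 50, F = 0, G = u^2, so EG − F² = 50*u^2. Taking the positive square root: √(EG − F²) = 5*sqrt(2)*Abs(u). At (u, v) = (3/2, 2*pi/3): 15*sqrt(2)/2.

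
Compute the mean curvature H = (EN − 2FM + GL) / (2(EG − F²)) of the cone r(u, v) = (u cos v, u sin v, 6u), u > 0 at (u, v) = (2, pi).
H = 3*sqrt(37)/74

With E = 37, F = 0, G = u^2, L = 0, M = 0, N = 6*sqrt(37)*u^2/(37*Abs(u)), assemble
  H = (EN − 2FM + GL) / (2(EG − F²)) = 3*sqrt(37)/(37*Abs(u)).
At (u, v) = (2, pi): H = 3*sqrt(37)/74.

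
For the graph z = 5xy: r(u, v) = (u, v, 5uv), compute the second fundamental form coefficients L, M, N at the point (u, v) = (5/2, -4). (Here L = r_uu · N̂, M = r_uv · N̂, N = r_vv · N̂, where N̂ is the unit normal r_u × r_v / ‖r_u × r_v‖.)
L = 0;  M = 10*sqrt(2229)/2229;  N = 0

Compute the unit normal N̂(u, v) = (-5*v/sqrt(25*u^2 + 25*v^2 + 1), -5*u/sqrt(25*u^2 + 25*v^2 + 1), 1/sqrt(25*u^2 + 25*v^2 + 1)), and the second partials r_uu, r_uv, r_vv. Take dot products:
  L(u, v) = r_uu · N̂ = 0,
  M(u, v) = r_uv · N̂ = 5/sqrt(25*u^2 + 25*v^2 + 1),
  N(u, v) = r_vv · N̂ = 0.
Evaluating at (u, v) = (5/2, -4):
  L = 0, M = 10*sqrt(2229)/2229, N = 0.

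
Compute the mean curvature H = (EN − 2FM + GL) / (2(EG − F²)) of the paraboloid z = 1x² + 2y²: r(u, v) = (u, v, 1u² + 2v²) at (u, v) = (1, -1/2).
H = 5/9

With E = 4*u^2 + 1, F = 8*u*v, G = 16*v^2 + 1, L = 2/sqrt(4*u^2 + 16*v^2 + 1), M = 0, N = 4/sqrt(4*u^2 + 16*v^2 + 1), assemble
  H = (EN − 2FM + GL) / (2(EG − F²)) = (8*u^2 + 16*v^2 + 3)/(4*u^2 + 16*v^2 + 1)^(3/2).
At (u, v) = (1, -1/2): H = 5/9.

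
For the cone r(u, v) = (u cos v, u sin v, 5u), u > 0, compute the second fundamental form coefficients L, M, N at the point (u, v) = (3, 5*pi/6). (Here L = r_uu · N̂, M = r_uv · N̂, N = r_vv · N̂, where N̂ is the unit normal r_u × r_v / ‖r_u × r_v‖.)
L = 0;  M = 0;  N = 15*sqrt(26)/26

Compute the unit normal N̂(u, v) = (-5*sqrt(26)*u*cos(v)/(26*Abs(u)), -5*sqrt(26)*u*sin(v)/(26*Abs(u)), sqrt(26)*u/(26*Abs(u))), and the second partials r_uu, r_uv, r_vv. Take dot products:
  L(u, v) = r_uu · N̂ = 0,
  M(u, v) = r_uv · N̂ = 0,
  N(u, v) = r_vv · N̂ = 5*sqrt(26)*u^2/(26*Abs(u)).
Evaluating at (u, v) = (3, 5*pi/6):
  L = 0, M = 0, N = 15*sqrt(26)/26.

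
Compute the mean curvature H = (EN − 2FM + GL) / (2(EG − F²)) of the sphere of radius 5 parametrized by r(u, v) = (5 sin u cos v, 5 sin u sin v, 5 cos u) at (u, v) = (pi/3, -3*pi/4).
H = -1/5

With E = 25, F = 0, G = 25*sin(u)^2, L = -5*sin(u)/Abs(sin(u)), M = 0, N = -5*sin(u)^3/Abs(sin(u)), assemble
  H = (EN − 2FM + GL) / (2(EG − F²)) = -sin(u)/(5*Abs(sin(u))).
At (u, v) = (pi/3, -3*pi/4): H = -1/5.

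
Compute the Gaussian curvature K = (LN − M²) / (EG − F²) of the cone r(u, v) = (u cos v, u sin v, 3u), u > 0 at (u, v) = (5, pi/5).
K = 0

Coefficients of the first fundamental form: E = 10, F = 0, G = u^2.
Coefficients of the second fundamental form: L = 0, M = 0, N = 3*sqrt(10)*u^2/(10*Abs(u)).
Assemble K = (LN − M²)/(EG − F²) = 0. At (u, v) = (5, pi/5): K = 0.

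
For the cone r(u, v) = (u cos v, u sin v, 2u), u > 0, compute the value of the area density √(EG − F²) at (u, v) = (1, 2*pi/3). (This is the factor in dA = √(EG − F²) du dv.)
√(EG − F²)|_{(1, 2*pi/3)} = sqrt(5)

E = 5, F = 0, G = u^2, so EG − F² = 5*u^2. Taking the positive square root: √(EG − F²) = sqrt(5)*Abs(u). At (u, v) = (1, 2*pi/3): sqrt(5).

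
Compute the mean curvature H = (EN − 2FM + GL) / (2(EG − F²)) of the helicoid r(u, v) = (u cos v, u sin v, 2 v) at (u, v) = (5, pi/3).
H = 0

With E = 1, F = 0, G = u^2 + 4, L = 0, M = -2/sqrt(u^2 + 4), N = 0, assemble
  H = (EN − 2FM + GL) / (2(EG − F²)) = 0.
At (u, v) = (5, pi/3): H = 0.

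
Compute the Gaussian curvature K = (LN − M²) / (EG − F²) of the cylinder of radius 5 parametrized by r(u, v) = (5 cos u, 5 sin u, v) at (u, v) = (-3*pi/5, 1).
K = 0

Coefficients of the first fundamental form: E = 25, F = 0, G = 1.
Coefficients of the second fundamental form: L = -5, M = 0, N = 0.
Assemble K = (LN − M²)/(EG − F²) = 0. At (u, v) = (-3*pi/5, 1): K = 0.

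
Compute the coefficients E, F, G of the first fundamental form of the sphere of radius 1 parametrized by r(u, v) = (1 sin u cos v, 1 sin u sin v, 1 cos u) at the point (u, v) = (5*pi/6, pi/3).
E = 1;  F = 0;  G = 1/4

Partials: r_u = (cos(u)*cos(v), sin(v)*cos(u), -sin(u)), r_v = (-sin(u)*sin(v), sin(u)*cos(v), 0). As functions of (u, v):
  E = r_u · r_u = 1,
  F = r_u · r_v = 0,
  G = r_v · r_v = sin(u)^2.
Evaluating at (u, v) = (5*pi/6, pi/3): E = 1, F = 0, G = 1/4.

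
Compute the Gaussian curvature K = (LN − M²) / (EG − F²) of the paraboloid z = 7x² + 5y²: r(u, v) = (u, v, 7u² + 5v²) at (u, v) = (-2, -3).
K = 28/567845

Coefficients of the first fundamental form: E = 196*u^2 + 1, F = 140*u*v, G = 100*v^2 + 1.
Coefficients of the second fundamental form: L = 14/sqrt(196*u^2 + 100*v^2 + 1), M = 0, N = 10/sqrt(196*u^2 + 100*v^2 + 1).
Assemble K = (LN − M²)/(EG − F²) = 140/(38416*u^4 + 39200*u^2*v^2 + 392*u^2 + 10000*v^4 + 200*v^2 + 1). At (u, v) = (-2, -3): K = 28/567845.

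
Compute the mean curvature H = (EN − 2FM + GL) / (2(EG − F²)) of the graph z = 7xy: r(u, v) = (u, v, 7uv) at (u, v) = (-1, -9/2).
H = -12348*sqrt(4169)/17380561

With E = 49*v^2 + 1, F = 49*u*v, G = 49*u^2 + 1, L = 0, M = 7/sqrt(49*u^2 + 49*v^2 + 1), N = 0, assemble
  H = (EN − 2FM + GL) / (2(EG − F²)) = -343*u*v/(49*u^2 + 49*v^2 + 1)^(3/2).
At (u, v) = (-1, -9/2): H = -12348*sqrt(4169)/17380561.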